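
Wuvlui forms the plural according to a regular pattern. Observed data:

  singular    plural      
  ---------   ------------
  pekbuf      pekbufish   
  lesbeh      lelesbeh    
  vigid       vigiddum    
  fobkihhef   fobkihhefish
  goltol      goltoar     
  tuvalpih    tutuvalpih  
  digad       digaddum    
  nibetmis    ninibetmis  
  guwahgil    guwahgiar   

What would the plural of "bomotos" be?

"bomotos" ends in -s. The one such stem in the data (nibetmis → ninibetmis) repeats the first consonant+vowel as a prefix (as do tuvalpih, lesbeh), so the same rule applies.
So bomotos → bobomotos.

bobomotos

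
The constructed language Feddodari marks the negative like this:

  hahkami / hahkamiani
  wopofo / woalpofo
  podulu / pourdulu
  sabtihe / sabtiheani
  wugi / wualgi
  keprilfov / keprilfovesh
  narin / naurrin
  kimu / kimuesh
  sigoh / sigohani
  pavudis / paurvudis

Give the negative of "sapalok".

sapalokani

hahkami and wugi both end in -i yet inflect differently (hahkamiani, wualgi), so the final letter is not what conditions the rule; the first letter is.
"sapalok" begins with s-. The stems beginning with s- (sigoh → sigohani, sabtihe → sabtiheani) add -ani.
The other patterns: stems beginning with k- add -esh; stems beginning with w- insert -al- after the first vowel; stems beginning with n- or p- insert -ur- after the first vowel.
So sapalok → sapalokani.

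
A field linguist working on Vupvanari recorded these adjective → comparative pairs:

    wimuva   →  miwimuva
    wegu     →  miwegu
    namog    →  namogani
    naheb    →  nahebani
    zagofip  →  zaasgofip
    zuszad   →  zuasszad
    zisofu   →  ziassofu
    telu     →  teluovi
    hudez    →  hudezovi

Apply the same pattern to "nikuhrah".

wegu and zisofu both end in -u yet inflect differently (miwegu, ziassofu), so the final letter is not what conditions the rule; the first letter is.
"nikuhrah" begins with n-. The stems beginning with n- (namog → namogani, naheb → nahebani) add -ani.
So nikuhrah → nikuhrahani.

nikuhrahani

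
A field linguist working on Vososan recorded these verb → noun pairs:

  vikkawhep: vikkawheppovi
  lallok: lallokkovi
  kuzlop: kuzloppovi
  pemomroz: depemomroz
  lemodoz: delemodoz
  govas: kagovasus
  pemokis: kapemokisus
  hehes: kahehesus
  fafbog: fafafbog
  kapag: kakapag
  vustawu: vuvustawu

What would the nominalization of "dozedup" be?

lallok and pemomroz both have last vowel 'o' yet inflect differently (lallokkovi, depemomroz), so the last vowel is not what conditions the rule; the final letter is.
"dozedup" ends in -p. The stems ending in -p (vikkawhep → vikkawheppovi, kuzlop → kuzloppovi) double the final consonant and add -ovi.
The other patterns: stems ending in -z add the prefix de-; stems ending in -s add ka- … -us around the stem; stems ending in -g or -u repeat the first consonant+vowel as a prefix.
So dozedup → dozeduppovi.

dozeduppovi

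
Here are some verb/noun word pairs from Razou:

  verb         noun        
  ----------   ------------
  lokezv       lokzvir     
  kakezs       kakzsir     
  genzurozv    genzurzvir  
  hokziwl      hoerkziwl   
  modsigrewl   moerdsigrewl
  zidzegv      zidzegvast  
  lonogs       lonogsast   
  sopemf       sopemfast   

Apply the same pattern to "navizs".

navzsir

"navizs" has second-to-last letter 'z'. The stems whose second-to-last letter is 'z' (lokezv → lokzvir, kakezs → kakzsir, genzurozv → genzurzvir) delete the last vowel and add -ir.
The other patterns: stems whose second-to-last letter is 'w' insert -er- after the first vowel; stems whose second-to-last letter is 'g' or 'm' add -ast.
So navizs → navzsir.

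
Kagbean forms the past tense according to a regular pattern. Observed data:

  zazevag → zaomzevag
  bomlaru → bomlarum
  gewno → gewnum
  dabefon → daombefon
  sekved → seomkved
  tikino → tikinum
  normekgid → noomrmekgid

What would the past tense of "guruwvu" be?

guruwvum

tikino and dabefon both have last vowel 'o' yet inflect differently (tikinum, daombefon), so the last vowel is not what conditions the rule; whether the stem ends in a vowel or a consonant is.
"guruwvu" ends in a vowel. The stems ending in a vowel (tikino → tikinum, gewno → gewnum, bomlaru → bomlarum) drop the final letter and add -um.
So guruwvu → guruwvum.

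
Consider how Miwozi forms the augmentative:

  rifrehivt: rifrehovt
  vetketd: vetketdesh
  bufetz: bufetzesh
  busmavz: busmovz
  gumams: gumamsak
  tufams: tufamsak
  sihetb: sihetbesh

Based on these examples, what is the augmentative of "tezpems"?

bufetz and busmavz both end in -z yet inflect differently (bufetzesh, busmovz), so the final letter is not what conditions the rule; the second-to-last letter is.
"tezpems" has second-to-last letter 'm'. The stems whose second-to-last letter is 'm' (gumams → gumamsak, tufams → tufamsak) add -ak.
So tezpems → tezpemsak.

tezpemsak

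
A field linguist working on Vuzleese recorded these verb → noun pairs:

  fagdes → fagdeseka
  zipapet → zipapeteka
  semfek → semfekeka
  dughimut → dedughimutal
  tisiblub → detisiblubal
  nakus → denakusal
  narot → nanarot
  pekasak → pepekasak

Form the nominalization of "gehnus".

zipapet and dughimut both end in -t yet inflect differently (zipapeteka, dedughimutal), so the final letter is not what conditions the rule; the last vowel is.
"gehnus" has last vowel 'u'. The stems whose last vowel is 'u' (dughimut → dedughimutal, tisiblub → detisiblubal, nakus → denakusal) add de- … -al around the stem.
The other patterns: stems whose last vowel is 'e' add -eka; stems whose last vowel is 'a' or 'o' repeat the first consonant+vowel as a prefix.
So gehnus → degehnusal.

degehnusal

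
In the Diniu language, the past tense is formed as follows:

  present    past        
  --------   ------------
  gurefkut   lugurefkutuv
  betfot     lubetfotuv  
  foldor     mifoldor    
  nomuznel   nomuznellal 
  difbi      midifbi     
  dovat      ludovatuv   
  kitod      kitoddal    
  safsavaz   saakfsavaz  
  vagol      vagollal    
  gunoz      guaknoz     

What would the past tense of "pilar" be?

foldor and betfot both have last vowel 'o' yet inflect differently (mifoldor, lubetfotuv), so the last vowel is not what conditions the rule; the final letter is.
"pilar" ends in -r. The one such stem in the data (foldor → mifoldor) adds the prefix mi-, so the same rule applies.
The other patterns: stems ending in -t add lu- … -uv around the stem; stems ending in -z insert -ak- after the first vowel; stems ending in -d or -l double the final consonant and add -al.
So pilar → mipilar.

mipilar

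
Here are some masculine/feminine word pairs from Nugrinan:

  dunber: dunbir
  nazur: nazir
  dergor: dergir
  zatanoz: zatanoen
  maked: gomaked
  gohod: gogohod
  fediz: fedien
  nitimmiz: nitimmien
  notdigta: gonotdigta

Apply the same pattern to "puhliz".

puhlien

zatanoz and dergor both have last vowel 'o' yet inflect differently (zatanoen, dergir), so the last vowel is not what conditions the rule; the final letter is.
"puhliz" ends in -z. The stems ending in -z (zatanoz → zatanoen, fediz → fedien, nitimmiz → nitimmien) drop the final letter and add -en.
The other patterns: stems ending in -r change the last vowel to 'i'; stems ending in -a or -d add the prefix go-.
So puhliz → puhlien.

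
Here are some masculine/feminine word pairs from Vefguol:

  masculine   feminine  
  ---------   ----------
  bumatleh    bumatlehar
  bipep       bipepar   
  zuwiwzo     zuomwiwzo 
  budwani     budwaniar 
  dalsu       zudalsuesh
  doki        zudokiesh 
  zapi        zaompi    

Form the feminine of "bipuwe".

"bipuwe" begins with b-. The stems beginning with b- (bipep → bipepar, budwani → budwaniar, bumatleh → bumatlehar) add -ar.
The other patterns: stems beginning with d- add zu- … -esh around the stem; stems beginning with z- insert -om- after the first vowel.
So bipuwe → bipuwear.

bipuwear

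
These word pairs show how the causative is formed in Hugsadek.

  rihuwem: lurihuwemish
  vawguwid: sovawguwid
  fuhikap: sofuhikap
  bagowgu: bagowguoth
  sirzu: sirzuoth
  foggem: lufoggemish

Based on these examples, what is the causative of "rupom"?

foggem and fuhikap both begin with f- yet inflect differently (lufoggemish, sofuhikap), so the first letter is not what conditions the rule; the final letter is.
"rupom" ends in -m. The stems ending in -m (rihuwem → lurihuwemish, foggem → lufoggemish) add lu- … -ish around the stem.
The other patterns: stems ending in -u add -oth; stems ending in -d or -p add the prefix so-.
So rupom → lurupomish.

lurupomish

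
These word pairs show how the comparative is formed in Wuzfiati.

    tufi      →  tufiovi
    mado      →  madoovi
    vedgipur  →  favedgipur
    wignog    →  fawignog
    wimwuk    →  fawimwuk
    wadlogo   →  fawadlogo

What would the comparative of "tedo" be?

"tedo" begins with t-. The one such stem in the data (tufi → tufiovi) adds -ovi, so the same rule applies.
The other pattern: stems beginning with v- or w- add the prefix fa-.
So tedo → tedoovi.

tedoovi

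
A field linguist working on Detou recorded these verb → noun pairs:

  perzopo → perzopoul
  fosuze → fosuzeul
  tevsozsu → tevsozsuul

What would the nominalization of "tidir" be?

tidirul

Every pair shown (perzopo → perzopoul, fosuze → fosuzeul, tevsozsu → tevsozsuul) follows the same rule: add -ul.
So tidir → tidirul.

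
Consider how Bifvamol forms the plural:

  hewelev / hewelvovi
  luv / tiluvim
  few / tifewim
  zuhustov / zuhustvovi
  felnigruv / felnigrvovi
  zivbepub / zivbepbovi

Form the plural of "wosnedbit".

wosnedbtovi

"wosnedbit" has 3 vowels. The stems with 3 vowels (felnigruv → felnigrvovi, zivbepub → zivbepbovi, zuhustov → zuhustvovi) delete the last vowel and add -ovi.
The other pattern: stems with 1 vowel add ti- … -im around the stem.
So wosnedbit → wosnedbtovi.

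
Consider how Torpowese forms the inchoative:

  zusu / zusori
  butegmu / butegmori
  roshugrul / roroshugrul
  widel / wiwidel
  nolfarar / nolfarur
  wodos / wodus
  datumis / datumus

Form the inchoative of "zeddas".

zeddus

zusu and roshugrul both have last vowel 'u' yet inflect differently (zusori, roroshugrul), so the last vowel is not what conditions the rule; the final letter is.
"zeddas" ends in -s. The stems ending in -s (wodos → wodus, datumis → datumus) change the last vowel to 'u'.
The other patterns: stems ending in -u drop the final letter and add -ori; stems ending in -l repeat the first consonant+vowel as a prefix.
So zeddas → zeddus.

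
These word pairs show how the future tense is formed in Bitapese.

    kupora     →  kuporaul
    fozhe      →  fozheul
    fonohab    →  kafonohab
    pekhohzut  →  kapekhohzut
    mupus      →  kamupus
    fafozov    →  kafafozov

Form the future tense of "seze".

"seze" ends in a vowel. The stems ending in a vowel (kupora → kuporaul, fozhe → fozheul) add -ul.
The other pattern: stems ending in a consonant add the prefix ka-.
So seze → sezeul.

sezeul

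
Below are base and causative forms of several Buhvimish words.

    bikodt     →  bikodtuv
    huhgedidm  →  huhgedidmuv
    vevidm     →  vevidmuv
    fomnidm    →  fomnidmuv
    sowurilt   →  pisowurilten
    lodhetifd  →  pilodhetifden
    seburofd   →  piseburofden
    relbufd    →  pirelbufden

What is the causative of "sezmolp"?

bikodt and sowurilt both end in -t yet inflect differently (bikodtuv, pisowurilten), so the final letter is not what conditions the rule; the second-to-last letter is.
"sezmolp" has second-to-last letter 'l'. The one such stem in the data (sowurilt → pisowurilten) adds pi- … -en around the stem, so the same rule applies.
The other pattern: stems whose second-to-last letter is 'd' add -uv.
So sezmolp → pisezmolpen.

pisezmolpen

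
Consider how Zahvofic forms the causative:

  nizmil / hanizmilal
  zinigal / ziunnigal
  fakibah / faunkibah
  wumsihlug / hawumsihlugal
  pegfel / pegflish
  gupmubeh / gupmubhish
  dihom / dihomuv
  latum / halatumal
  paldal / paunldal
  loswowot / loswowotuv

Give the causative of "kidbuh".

zinigal and nizmil both end in -l yet inflect differently (ziunnigal, hanizmilal), so the final letter is not what conditions the rule; the last vowel is.
"kidbuh" has last vowel 'u'. The stems whose last vowel is 'u' (latum → halatumal, wumsihlug → hawumsihlugal) add ha- … -al around the stem.
The other patterns: stems whose last vowel is 'a' insert -un- after the first vowel; stems whose last vowel is 'o' add -uv; stems whose last vowel is 'e' delete the last vowel and add -ish.
So kidbuh → hakidbuhal.

hakidbuhal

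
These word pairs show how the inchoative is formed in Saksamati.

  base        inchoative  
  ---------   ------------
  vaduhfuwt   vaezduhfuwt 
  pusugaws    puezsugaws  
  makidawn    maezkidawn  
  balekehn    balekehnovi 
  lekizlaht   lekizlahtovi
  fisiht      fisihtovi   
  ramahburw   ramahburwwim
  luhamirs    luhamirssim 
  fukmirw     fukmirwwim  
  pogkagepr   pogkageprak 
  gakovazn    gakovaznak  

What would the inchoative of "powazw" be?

powazwak

makidawn and balekehn both end in -n yet inflect differently (maezkidawn, balekehnovi), so the final letter is not what conditions the rule; the second-to-last letter is.
"powazw" has second-to-last letter 'z'. The one such stem in the data (gakovazn → gakovaznak) adds -ak, so the same rule applies.
So powazw → powazwak.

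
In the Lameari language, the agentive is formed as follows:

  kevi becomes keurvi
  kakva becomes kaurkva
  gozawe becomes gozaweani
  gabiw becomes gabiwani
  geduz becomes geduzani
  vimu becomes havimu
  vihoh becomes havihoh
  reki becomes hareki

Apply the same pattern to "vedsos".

kevi and reki both end in -i yet inflect differently (keurvi, hareki), so the final letter is not what conditions the rule; the first letter is.
"vedsos" begins with v-. The stems beginning with v- (vimu → havimu, vihoh → havihoh) add the prefix ha-.
So vedsos → havedsos.

havedsos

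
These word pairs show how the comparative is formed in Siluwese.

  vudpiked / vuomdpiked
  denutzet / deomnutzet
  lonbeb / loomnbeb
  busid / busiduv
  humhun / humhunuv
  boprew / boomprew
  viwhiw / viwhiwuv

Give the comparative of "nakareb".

naomkareb

boprew and viwhiw both end in -w yet inflect differently (boomprew, viwhiwuv), so the final letter is not what conditions the rule; the last vowel is.
"nakareb" has last vowel 'e'. The stems whose last vowel is 'e' (lonbeb → loomnbeb, denutzet → deomnutzet, boprew → boomprew) insert -om- after the first vowel.
The other pattern: stems whose last vowel is 'i' or 'u' add -uv.
So nakareb → naomkareb.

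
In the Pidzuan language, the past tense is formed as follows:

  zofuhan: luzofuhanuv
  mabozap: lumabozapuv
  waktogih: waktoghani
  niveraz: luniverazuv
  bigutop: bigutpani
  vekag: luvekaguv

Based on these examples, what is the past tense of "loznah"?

luloznahuv

"loznah" has last vowel 'a'. The stems whose last vowel is 'a' (mabozap → lumabozapuv, zofuhan → luzofuhanuv, vekag → luvekaguv) add lu- … -uv around the stem.
The other pattern: stems whose last vowel is 'i' or 'o' delete the last vowel and add -ani.
So loznah → luloznahuv.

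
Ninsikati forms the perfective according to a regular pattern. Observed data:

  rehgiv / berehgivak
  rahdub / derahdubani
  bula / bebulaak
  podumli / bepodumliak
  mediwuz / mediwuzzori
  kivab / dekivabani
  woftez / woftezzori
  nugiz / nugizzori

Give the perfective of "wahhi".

bewahhiak

rahdub and mediwuz both have last vowel 'u' yet inflect differently (derahdubani, mediwuzzori), so the last vowel is not what conditions the rule; the final letter is.
"wahhi" ends in -i. The one such stem in the data (podumli → bepodumliak) adds be- … -ak around the stem, so the same rule applies.
So wahhi → bewahhiak.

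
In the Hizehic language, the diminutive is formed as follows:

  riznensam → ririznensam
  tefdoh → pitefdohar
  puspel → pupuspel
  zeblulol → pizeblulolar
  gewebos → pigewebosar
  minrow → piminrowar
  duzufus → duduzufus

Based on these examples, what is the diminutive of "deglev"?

dedeglev

gewebos and duzufus both end in -s yet inflect differently (pigewebosar, duduzufus), so the final letter is not what conditions the rule; the last vowel is.
"deglev" has last vowel 'e'. The one such stem in the data (puspel → pupuspel) repeats the first consonant+vowel as a prefix (as do duzufus, riznensam), so the same rule applies.
So deglev → dedeglev.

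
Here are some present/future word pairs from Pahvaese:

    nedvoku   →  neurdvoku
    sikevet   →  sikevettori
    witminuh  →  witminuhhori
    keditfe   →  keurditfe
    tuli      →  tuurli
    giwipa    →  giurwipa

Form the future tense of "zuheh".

nedvoku and witminuh both have last vowel 'u' yet inflect differently (neurdvoku, witminuhhori), so the last vowel is not what conditions the rule; whether the stem ends in a vowel or a consonant is.
"zuheh" ends in a consonant. The stems ending in a consonant (witminuh → witminuhhori, sikevet → sikevettori) double the final consonant and add -ori.
So zuheh → zuhehhori.

zuhehhori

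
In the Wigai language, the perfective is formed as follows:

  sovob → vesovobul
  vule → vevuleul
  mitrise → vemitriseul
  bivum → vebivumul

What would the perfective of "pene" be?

vepeneul

Every pair shown (sovob → vesovobul, vule → vevuleul, mitrise → vemitriseul, …) follows the same rule: add ve- … -ul around the stem.
So pene → vepeneul.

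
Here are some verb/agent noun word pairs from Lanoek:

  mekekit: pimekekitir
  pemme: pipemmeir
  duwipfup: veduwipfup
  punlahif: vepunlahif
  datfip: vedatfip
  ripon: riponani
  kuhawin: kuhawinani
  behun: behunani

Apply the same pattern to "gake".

pigakeir

"gake" ends in -e. The one such stem in the data (pemme → pipemmeir) adds pi- … -ir around the stem, so the same rule applies.
So gake → pigakeir.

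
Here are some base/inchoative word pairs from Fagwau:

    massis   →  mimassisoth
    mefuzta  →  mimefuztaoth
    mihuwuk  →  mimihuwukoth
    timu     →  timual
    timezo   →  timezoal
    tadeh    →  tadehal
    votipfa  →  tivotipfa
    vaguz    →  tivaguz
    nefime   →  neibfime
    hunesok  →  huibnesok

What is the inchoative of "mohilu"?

mefuzta and votipfa both end in -a yet inflect differently (mimefuztaoth, tivotipfa), so the final letter is not what conditions the rule; the first letter is.
"mohilu" begins with m-. The stems beginning with m- (massis → mimassisoth, mefuzta → mimefuztaoth, mihuwuk → mimihuwukoth) add mi- … -oth around the stem.
The other patterns: stems beginning with t- add -al; stems beginning with v- add the prefix ti-; stems beginning with h- or n- insert -ib- after the first vowel.
So mohilu → mimohiluoth.

mimohiluoth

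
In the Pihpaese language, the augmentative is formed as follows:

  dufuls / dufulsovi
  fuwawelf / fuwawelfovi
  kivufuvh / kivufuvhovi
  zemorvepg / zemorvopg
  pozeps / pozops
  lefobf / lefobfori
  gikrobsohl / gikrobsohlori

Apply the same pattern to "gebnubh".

"gebnubh" has second-to-last letter 'b'. The one such stem in the data (lefobf → lefobfori) adds -ori, so the same rule applies.
So gebnubh → gebnubhori.

gebnubhori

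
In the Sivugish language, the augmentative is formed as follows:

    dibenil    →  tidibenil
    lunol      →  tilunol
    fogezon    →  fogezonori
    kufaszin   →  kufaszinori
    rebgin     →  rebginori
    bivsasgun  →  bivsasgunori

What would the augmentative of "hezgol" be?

tihezgol

"hezgol" ends in -l. The stems ending in -l (lunol → tilunol, dibenil → tidibenil) add the prefix ti-.
The other pattern: stems ending in -n add -ori.
So hezgol → tihezgol.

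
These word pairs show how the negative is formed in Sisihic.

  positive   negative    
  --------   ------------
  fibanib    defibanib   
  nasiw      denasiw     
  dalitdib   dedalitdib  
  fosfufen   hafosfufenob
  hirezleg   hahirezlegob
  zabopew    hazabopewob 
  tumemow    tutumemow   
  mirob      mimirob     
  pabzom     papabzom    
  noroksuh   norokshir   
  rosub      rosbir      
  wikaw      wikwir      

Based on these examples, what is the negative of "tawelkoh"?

tatawelkoh

nasiw and zabopew both end in -w yet inflect differently (denasiw, hazabopewob), so the final letter is not what conditions the rule; the last vowel is.
"tawelkoh" has last vowel 'o'. The stems whose last vowel is 'o' (tumemow → tutumemow, mirob → mimirob, pabzom → papabzom) repeat the first consonant+vowel as a prefix.
The other patterns: stems whose last vowel is 'i' add the prefix de-; stems whose last vowel is 'e' add ha- … -ob around the stem; stems whose last vowel is 'a' or 'u' delete the last vowel and add -ir.
So tawelkoh → tatawelkoh.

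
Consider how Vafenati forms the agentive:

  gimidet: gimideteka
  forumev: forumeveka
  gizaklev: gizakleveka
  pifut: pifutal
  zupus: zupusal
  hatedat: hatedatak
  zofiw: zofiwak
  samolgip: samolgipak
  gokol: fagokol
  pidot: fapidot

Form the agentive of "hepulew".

hepuleweka

gimidet and pifut both end in -t yet inflect differently (gimideteka, pifutal), so the final letter is not what conditions the rule; the last vowel is.
"hepulew" has last vowel 'e'. The stems whose last vowel is 'e' (gimidet → gimideteka, forumev → forumeveka, gizaklev → gizakleveka) add -eka.
The other patterns: stems whose last vowel is 'u' add -al; stems whose last vowel is 'a' or 'i' add -ak; stems whose last vowel is 'o' add the prefix fa-.
So hepulew → hepuleweka.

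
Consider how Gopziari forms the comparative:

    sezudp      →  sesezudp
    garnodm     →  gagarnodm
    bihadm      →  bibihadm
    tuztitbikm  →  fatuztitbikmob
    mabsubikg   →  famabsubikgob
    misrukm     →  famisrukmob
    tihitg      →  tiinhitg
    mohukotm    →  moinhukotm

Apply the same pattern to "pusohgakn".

fapusohgaknob

garnodm and tuztitbikm both end in -m yet inflect differently (gagarnodm, fatuztitbikmob), so the final letter is not what conditions the rule; the second-to-last letter is.
"pusohgakn" has second-to-last letter 'k'. The stems whose second-to-last letter is 'k' (tuztitbikm → fatuztitbikmob, mabsubikg → famabsubikgob, misrukm → famisrukmob) add fa- … -ob around the stem.
The other patterns: stems whose second-to-last letter is 'd' repeat the first consonant+vowel as a prefix; stems whose second-to-last letter is 't' insert -in- after the first vowel.
So pusohgakn → fapusohgaknob.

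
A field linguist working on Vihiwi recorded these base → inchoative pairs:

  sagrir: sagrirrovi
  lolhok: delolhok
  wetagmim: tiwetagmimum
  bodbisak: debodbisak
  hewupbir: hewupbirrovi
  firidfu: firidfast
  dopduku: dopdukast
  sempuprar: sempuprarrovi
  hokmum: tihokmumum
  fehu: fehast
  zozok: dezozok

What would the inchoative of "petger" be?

bodbisak and sempuprar both have last vowel 'a' yet inflect differently (debodbisak, sempuprarrovi), so the last vowel is not what conditions the rule; the final letter is.
"petger" ends in -r. The stems ending in -r (sagrir → sagrirrovi, sempuprar → sempuprarrovi, hewupbir → hewupbirrovi) double the final consonant and add -ovi.
So petger → petgerrovi.

petgerrovi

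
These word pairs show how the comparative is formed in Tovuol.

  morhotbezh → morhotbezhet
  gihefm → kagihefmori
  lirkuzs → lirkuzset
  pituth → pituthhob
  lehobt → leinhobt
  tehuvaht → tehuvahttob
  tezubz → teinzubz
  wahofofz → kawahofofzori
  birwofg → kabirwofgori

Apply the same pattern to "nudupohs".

wahofofz and tezubz both end in -z yet inflect differently (kawahofofzori, teinzubz), so the final letter is not what conditions the rule; the second-to-last letter is.
"nudupohs" has second-to-last letter 'h'. The one such stem in the data (tehuvaht → tehuvahttob) doubles the final consonant and adds -ob (as does pituth), so the same rule applies.
So nudupohs → nudupohssob.

nudupohssob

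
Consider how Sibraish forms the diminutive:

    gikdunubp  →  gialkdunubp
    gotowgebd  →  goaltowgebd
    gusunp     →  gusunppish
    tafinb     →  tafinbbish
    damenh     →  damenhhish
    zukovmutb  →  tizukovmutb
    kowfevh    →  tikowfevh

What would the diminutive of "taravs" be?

titaravs

gikdunubp and gusunp both end in -p yet inflect differently (gialkdunubp, gusunppish), so the final letter is not what conditions the rule; the second-to-last letter is.
"taravs" has second-to-last letter 'v'. The one such stem in the data (kowfevh → tikowfevh) adds the prefix ti-, so the same rule applies.
The other patterns: stems whose second-to-last letter is 'b' insert -al- after the first vowel; stems whose second-to-last letter is 'n' double the final consonant and add -ish.
So taravs → titaravs.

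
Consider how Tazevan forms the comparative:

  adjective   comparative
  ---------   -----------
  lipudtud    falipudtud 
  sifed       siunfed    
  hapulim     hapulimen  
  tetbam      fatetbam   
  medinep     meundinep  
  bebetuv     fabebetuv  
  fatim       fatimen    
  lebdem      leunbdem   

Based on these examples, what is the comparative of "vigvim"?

"vigvim" has last vowel 'i'. The stems whose last vowel is 'i' (hapulim → hapulimen, fatim → fatimen) add -en.
The other patterns: stems whose last vowel is 'e' insert -un- after the first vowel; stems whose last vowel is 'a' or 'u' add the prefix fa-.
So vigvim → vigvimen.

vigvimen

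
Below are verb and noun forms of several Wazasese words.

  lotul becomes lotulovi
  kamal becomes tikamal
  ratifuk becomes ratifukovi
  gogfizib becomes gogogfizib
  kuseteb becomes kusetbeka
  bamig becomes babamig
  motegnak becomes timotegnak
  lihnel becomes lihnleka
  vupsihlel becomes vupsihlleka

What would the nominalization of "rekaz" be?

tirekaz

kamal and lotul both end in -l yet inflect differently (tikamal, lotulovi), so the final letter is not what conditions the rule; the last vowel is.
"rekaz" has last vowel 'a'. The stems whose last vowel is 'a' (motegnak → timotegnak, kamal → tikamal) add the prefix ti-.
The other patterns: stems whose last vowel is 'i' repeat the first consonant+vowel as a prefix; stems whose last vowel is 'u' add -ovi; stems whose last vowel is 'e' delete the last vowel and add -eka.
So rekaz → tirekaz.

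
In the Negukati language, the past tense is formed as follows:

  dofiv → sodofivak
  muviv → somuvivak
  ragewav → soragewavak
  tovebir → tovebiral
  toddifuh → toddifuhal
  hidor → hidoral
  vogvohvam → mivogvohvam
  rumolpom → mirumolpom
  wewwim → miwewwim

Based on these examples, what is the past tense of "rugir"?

"rugir" ends in -r. The stems ending in -r (tovebir → tovebiral, hidor → hidoral) add -al.
The other patterns: stems ending in -v add so- … -ak around the stem; stems ending in -m add the prefix mi-.
So rugir → rugiral.

rugiral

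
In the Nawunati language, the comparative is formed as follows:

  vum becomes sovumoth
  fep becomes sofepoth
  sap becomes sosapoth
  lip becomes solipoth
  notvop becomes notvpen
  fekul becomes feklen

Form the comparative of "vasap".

vaspen

fep and notvop both end in -p yet inflect differently (sofepoth, notvpen), so the final letter is not what conditions the rule; the number of vowels is.
"vasap" has 2 vowels. The stems with 2 vowels (notvop → notvpen, fekul → feklen) delete the last vowel and add -en.
So vasap → vaspen.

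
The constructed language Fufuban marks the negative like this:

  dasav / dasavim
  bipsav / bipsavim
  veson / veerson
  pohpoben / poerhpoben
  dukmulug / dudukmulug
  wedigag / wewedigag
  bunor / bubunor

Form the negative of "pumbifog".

pupumbifog

"pumbifog" ends in -g. The stems ending in -g (dukmulug → dudukmulug, wedigag → wewedigag) repeat the first consonant+vowel as a prefix.
The other patterns: stems ending in -v add -im; stems ending in -n insert -er- after the first vowel.
So pumbifog → pupumbifog.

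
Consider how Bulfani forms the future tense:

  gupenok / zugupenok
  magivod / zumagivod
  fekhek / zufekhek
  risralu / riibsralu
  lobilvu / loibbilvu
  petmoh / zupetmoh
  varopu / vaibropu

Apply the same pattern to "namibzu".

risralu and gupenok both have 3 vowels yet inflect differently (riibsralu, zugupenok), so the number of vowels is not what conditions the rule; the final letter is.
"namibzu" ends in -u. The stems ending in -u (risralu → riibsralu, lobilvu → loibbilvu, varopu → vaibropu) insert -ib- after the first vowel.
So namibzu → naibmibzu.

naibmibzu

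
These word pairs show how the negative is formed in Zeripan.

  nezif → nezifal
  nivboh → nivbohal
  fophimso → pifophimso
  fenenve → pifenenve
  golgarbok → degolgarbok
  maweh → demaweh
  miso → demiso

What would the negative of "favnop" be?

nivboh and maweh both end in -h yet inflect differently (nivbohal, demaweh), so the final letter is not what conditions the rule; the first letter is.
"favnop" begins with f-. The stems beginning with f- (fophimso → pifophimso, fenenve → pifenenve) add the prefix pi-.
So favnop → pifavnop.

pifavnop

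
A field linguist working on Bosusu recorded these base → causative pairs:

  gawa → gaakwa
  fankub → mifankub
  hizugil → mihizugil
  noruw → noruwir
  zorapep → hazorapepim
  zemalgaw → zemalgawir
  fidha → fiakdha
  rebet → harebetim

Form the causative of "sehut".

hasehutim

"sehut" ends in -t. The one such stem in the data (rebet → harebetim) adds ha- … -im around the stem, so the same rule applies.
The other patterns: stems ending in -w add -ir; stems ending in -a insert -ak- after the first vowel; stems ending in -b or -l add the prefix mi-.
So sehut → hasehutim.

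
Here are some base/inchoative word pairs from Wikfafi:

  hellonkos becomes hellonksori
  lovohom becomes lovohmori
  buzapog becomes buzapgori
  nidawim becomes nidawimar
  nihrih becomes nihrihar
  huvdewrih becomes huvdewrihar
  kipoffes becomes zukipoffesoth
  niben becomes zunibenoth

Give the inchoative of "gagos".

gagsori

lovohom and nidawim both end in -m yet inflect differently (lovohmori, nidawimar), so the final letter is not what conditions the rule; the last vowel is.
"gagos" has last vowel 'o'. The stems whose last vowel is 'o' (hellonkos → hellonksori, lovohom → lovohmori, buzapog → buzapgori) delete the last vowel and add -ori.
The other patterns: stems whose last vowel is 'i' add -ar; stems whose last vowel is 'e' add zu- … -oth around the stem.
So gagos → gagsori.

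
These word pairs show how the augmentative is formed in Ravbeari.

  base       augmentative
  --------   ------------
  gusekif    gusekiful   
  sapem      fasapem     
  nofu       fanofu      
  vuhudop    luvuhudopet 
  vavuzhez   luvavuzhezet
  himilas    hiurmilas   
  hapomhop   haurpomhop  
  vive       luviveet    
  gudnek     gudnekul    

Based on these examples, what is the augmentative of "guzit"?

vuhudop and hapomhop both end in -p yet inflect differently (luvuhudopet, haurpomhop), so the final letter is not what conditions the rule; the first letter is.
"guzit" begins with g-. The stems beginning with g- (gudnek → gudnekul, gusekif → gusekiful) add -ul.
So guzit → guzitul.

guzitul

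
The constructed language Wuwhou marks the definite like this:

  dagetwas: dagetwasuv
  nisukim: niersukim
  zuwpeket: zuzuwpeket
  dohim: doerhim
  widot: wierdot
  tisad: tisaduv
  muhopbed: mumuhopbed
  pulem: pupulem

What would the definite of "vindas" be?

vindasuv

tisad and muhopbed both end in -d yet inflect differently (tisaduv, mumuhopbed), so the final letter is not what conditions the rule; the last vowel is.
"vindas" has last vowel 'a'. The stems whose last vowel is 'a' (dagetwas → dagetwasuv, tisad → tisaduv) add -uv.
So vindas → vindasuv.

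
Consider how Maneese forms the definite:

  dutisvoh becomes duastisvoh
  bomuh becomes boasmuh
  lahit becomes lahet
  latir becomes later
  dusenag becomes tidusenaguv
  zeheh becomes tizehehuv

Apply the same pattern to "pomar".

tipomaruv

dutisvoh and zeheh both end in -h yet inflect differently (duastisvoh, tizehehuv), so the final letter is not what conditions the rule; the last vowel is.
"pomar" has last vowel 'a'. The one such stem in the data (dusenag → tidusenaguv) adds ti- … -uv around the stem, so the same rule applies.
The other patterns: stems whose last vowel is 'o' or 'u' insert -as- after the first vowel; stems whose last vowel is 'i' change the last vowel to 'e'.
So pomar → tipomaruv.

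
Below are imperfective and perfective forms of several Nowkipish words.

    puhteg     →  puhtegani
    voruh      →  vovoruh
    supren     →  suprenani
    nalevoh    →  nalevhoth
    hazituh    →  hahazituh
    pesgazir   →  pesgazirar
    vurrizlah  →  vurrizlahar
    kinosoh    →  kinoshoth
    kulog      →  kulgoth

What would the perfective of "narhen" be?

narhenani

puhteg and kulog both end in -g yet inflect differently (puhtegani, kulgoth), so the final letter is not what conditions the rule; the last vowel is.
"narhen" has last vowel 'e'. The stems whose last vowel is 'e' (supren → suprenani, puhteg → puhtegani) add -ani.
The other patterns: stems whose last vowel is 'o' delete the last vowel and add -oth; stems whose last vowel is 'u' repeat the first consonant+vowel as a prefix; stems whose last vowel is 'a' or 'i' add -ar.
So narhen → narhenani.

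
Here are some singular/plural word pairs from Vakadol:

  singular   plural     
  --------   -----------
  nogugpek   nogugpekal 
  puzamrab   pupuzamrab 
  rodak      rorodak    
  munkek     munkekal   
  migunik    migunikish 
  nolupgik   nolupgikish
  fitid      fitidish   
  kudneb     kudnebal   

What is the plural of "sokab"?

"sokab" has last vowel 'a'. The stems whose last vowel is 'a' (puzamrab → pupuzamrab, rodak → rorodak) repeat the first consonant+vowel as a prefix.
So sokab → sosokab.

sosokab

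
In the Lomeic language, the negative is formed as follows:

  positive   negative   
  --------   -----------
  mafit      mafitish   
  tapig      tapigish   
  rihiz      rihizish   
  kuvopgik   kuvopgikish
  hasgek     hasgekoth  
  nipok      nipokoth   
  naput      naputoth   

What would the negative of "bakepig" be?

kuvopgik and hasgek both end in -k yet inflect differently (kuvopgikish, hasgekoth), so the final letter is not what conditions the rule; the last vowel is.
"bakepig" has last vowel 'i'. The stems whose last vowel is 'i' (mafit → mafitish, tapig → tapigish, rihiz → rihizish) add -ish.
So bakepig → bakepigish.

bakepigish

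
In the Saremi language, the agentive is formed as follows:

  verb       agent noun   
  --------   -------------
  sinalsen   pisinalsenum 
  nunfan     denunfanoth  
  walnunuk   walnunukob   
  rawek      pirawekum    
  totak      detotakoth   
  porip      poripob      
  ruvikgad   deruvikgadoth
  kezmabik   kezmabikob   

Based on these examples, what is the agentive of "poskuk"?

poskukob

rawek and totak both end in -k yet inflect differently (pirawekum, detotakoth), so the final letter is not what conditions the rule; the last vowel is.
"poskuk" has last vowel 'u'. The one such stem in the data (walnunuk → walnunukob) adds -ob, so the same rule applies.
The other patterns: stems whose last vowel is 'e' add pi- … -um around the stem; stems whose last vowel is 'a' add de- … -oth around the stem.
So poskuk → poskukob.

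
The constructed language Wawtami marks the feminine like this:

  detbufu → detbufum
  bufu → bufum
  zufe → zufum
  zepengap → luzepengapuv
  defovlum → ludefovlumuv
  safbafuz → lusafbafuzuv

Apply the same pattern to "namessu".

"namessu" ends in a vowel. The stems ending in a vowel (bufu → bufum, zufe → zufum, detbufu → detbufum) drop the final letter and add -um.
The other pattern: stems ending in a consonant add lu- … -uv around the stem.
So namessu → namessum.

namessum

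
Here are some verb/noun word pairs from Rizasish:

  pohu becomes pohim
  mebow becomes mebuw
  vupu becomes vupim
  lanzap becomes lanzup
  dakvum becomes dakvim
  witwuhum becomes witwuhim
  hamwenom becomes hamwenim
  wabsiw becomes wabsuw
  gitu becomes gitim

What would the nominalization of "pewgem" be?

vupu and witwuhum both have last vowel 'u' yet inflect differently (vupim, witwuhim), so the last vowel is not what conditions the rule; the final letter is.
"pewgem" ends in -m. The stems ending in -m (hamwenom → hamwenim, witwuhum → witwuhim, dakvum → dakvim) change the last vowel to 'i'.
So pewgem → pewgim.

pewgim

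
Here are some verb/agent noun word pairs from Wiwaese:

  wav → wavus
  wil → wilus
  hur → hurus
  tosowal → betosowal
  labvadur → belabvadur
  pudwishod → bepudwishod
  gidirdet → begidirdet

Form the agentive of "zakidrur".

bezakidrur

"zakidrur" has 3 vowels. The stems with 3 vowels (tosowal → betosowal, labvadur → belabvadur, pudwishod → bepudwishod) add the prefix be-.
So zakidrur → bezakidrur.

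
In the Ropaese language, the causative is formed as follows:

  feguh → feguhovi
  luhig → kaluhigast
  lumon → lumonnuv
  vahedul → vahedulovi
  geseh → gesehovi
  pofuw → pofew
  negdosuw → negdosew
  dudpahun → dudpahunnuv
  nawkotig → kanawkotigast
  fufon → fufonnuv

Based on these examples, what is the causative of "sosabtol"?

sosabtolovi

dudpahun and negdosuw both have last vowel 'u' yet inflect differently (dudpahunnuv, negdosew), so the last vowel is not what conditions the rule; the final letter is.
"sosabtol" ends in -l. The one such stem in the data (vahedul → vahedulovi) adds -ovi, so the same rule applies.
So sosabtol → sosabtolovi.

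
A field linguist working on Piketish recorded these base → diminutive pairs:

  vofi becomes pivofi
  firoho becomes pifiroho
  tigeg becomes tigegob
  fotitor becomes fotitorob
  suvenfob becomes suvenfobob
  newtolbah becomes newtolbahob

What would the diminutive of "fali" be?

firoho and fotitor both have last vowel 'o' yet inflect differently (pifiroho, fotitorob), so the last vowel is not what conditions the rule; whether the stem ends in a vowel or a consonant is.
"fali" ends in a vowel. The stems ending in a vowel (vofi → pivofi, firoho → pifiroho) add the prefix pi-.
So fali → pifali.

pifali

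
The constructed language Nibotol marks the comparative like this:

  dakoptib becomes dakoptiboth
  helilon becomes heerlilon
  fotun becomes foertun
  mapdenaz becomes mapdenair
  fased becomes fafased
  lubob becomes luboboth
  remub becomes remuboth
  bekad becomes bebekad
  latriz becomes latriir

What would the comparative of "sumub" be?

dakoptib and latriz both have last vowel 'i' yet inflect differently (dakoptiboth, latriir), so the last vowel is not what conditions the rule; the final letter is.
"sumub" ends in -b. The stems ending in -b (remub → remuboth, lubob → luboboth, dakoptib → dakoptiboth) add -oth.
The other patterns: stems ending in -d repeat the first consonant+vowel as a prefix; stems ending in -z drop the final letter and add -ir; stems ending in -n insert -er- after the first vowel.
So sumub → sumuboth.

sumuboth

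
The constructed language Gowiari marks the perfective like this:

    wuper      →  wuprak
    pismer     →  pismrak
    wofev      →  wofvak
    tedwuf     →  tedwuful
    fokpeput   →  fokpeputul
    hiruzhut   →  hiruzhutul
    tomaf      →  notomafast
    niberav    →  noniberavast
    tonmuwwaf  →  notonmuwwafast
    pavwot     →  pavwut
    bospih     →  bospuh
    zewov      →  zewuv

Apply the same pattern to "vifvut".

tedwuf and tomaf both end in -f yet inflect differently (tedwuful, notomafast), so the final letter is not what conditions the rule; the last vowel is.
"vifvut" has last vowel 'u'. The stems whose last vowel is 'u' (tedwuf → tedwuful, fokpeput → fokpeputul, hiruzhut → hiruzhutul) add -ul.
The other patterns: stems whose last vowel is 'e' delete the last vowel and add -ak; stems whose last vowel is 'a' add no- … -ast around the stem; stems whose last vowel is 'i' or 'o' change the last vowel to 'u'.
So vifvut → vifvutul.

vifvutul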